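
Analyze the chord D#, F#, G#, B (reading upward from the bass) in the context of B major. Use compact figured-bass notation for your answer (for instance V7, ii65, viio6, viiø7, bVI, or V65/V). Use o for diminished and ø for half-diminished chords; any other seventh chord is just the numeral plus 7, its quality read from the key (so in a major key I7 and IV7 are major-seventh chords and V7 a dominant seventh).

The pitches G#-B-D#-F# form a minor seventh chord rooted on G#.
In B major, G# is the submediant; the diatonic minor seventh chord there is vi7.
With D# in the bass the chord is in second inversion, so the figured bass is 43.

vi43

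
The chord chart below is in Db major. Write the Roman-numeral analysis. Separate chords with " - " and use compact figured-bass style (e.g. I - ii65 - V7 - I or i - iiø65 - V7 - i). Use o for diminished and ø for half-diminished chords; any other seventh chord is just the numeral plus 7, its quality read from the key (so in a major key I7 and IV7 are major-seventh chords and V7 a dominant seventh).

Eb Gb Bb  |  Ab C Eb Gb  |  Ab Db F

Eb-Gb-Bb: root Eb is the supertonic; minor triad there is ii.
Ab-C-Eb-Gb: dominant seventh chord on Ab = scale degree 5 → V7.
Ab-Db-F has root Db, degree 1 in Db major, so I64.

ii - V7 - I64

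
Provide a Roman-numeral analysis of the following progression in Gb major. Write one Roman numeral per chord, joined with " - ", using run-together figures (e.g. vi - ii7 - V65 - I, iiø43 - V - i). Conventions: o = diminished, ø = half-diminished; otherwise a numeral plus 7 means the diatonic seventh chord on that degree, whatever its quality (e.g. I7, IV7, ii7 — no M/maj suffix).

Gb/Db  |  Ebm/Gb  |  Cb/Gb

I64 - vi6 - IV64

Gb/Db: root Gb is the tonic; major triad there is I64.
Ebm/Gb has root Eb, degree 6 in Gb major, so vi6.
Cb/Gb: major triad on Cb = scale degree 4 → IV64.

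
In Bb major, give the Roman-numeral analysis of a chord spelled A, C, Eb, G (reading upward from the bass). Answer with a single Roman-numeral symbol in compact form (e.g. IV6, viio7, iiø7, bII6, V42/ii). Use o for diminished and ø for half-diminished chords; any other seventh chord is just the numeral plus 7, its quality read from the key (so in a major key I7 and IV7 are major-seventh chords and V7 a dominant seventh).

Stacked in thirds the chord is A-C-Eb-G: a half-diminished seventh chord on A.
A is scale degree 7 in Bb major, and a half-diminished seventh chord on that degree is written viiø7.

viiø7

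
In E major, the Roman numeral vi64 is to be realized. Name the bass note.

G#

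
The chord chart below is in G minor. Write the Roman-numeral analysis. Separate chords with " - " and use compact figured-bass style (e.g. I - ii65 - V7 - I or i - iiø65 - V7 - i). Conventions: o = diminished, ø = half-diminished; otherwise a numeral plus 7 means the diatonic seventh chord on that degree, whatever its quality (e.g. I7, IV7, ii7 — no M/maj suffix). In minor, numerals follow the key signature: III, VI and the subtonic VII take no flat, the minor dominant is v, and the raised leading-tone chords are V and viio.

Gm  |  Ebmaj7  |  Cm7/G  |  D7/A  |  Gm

i - VI7 - iv43 - V43 - i

Gm has root G, degree 1 in G minor, so i.
Ebmaj7: root Eb is the submediant; major seventh chord there is VI7.
Cm7/G has root C, degree 4 in G minor, so iv43.
D7/A has root D, degree 5 in G minor, so V43.
Gm: minor triad on G = scale degree 1 → i.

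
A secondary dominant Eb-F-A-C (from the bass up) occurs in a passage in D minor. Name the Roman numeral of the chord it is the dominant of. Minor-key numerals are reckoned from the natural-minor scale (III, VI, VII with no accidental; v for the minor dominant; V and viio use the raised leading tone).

The chord is a dominant seventh chord on F.
A dominant resolves down a perfect fifth: F → Bb. In D minor, Bb is scale degree 6, i.e. VI.

VI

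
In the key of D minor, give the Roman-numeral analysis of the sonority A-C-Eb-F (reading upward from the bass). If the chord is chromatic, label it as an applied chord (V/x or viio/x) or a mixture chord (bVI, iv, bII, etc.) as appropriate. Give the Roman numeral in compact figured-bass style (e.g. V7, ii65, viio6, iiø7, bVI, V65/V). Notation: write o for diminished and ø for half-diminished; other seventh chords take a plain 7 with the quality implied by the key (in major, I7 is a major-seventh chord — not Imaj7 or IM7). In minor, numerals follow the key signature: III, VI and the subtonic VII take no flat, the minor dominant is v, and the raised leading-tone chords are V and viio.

V65/VI

Stacked in thirds the chord is F-A-C-Eb: a dominant seventh chord on F.
F is not a diatonic chord root with this quality in D minor, but it lies a perfect fifth above Bb (VI), so the chord functions as an applied dominant of VI.
With A in the bass the chord is in first inversion, so the figured bass is 65.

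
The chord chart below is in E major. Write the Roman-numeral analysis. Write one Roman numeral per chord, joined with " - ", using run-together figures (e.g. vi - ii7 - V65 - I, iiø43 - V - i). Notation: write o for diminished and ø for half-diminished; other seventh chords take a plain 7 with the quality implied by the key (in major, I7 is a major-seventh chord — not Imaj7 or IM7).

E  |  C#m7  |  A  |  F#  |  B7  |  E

I - vi7 - IV - V/V - V7 - I

E: major triad on E = scale degree 1 → I.
C#m7: root C# is the submediant; minor seventh chord there is vi7.
A: root A is the subdominant; major triad there is IV.
F# is the secondary dominant of V (major triad on F#): V/V.
B7: root B is the dominant; dominant seventh chord there is V7.
E has root E, degree 1 in E major, so I.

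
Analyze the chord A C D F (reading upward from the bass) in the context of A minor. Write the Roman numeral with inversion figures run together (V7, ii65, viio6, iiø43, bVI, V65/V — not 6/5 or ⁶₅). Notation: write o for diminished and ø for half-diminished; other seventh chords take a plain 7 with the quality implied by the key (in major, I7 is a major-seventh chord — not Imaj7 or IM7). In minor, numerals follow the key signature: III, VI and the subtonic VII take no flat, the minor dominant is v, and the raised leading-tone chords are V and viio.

Stacked in thirds the chord is D-F-A-C: a minor seventh chord on D.
In A minor, D is the subdominant; the diatonic minor seventh chord there is iv7.
With A in the bass the chord is in second inversion, so the figured bass is 43.

iv43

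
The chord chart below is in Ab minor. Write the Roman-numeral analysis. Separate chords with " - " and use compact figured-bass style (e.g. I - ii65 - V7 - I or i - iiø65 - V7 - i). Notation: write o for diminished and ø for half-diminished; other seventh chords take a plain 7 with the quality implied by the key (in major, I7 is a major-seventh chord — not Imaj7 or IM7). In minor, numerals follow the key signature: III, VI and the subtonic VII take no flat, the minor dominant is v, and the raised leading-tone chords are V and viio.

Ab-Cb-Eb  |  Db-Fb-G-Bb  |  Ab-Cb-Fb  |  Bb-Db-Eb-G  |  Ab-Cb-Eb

i - viio43 - VI6 - V43 - i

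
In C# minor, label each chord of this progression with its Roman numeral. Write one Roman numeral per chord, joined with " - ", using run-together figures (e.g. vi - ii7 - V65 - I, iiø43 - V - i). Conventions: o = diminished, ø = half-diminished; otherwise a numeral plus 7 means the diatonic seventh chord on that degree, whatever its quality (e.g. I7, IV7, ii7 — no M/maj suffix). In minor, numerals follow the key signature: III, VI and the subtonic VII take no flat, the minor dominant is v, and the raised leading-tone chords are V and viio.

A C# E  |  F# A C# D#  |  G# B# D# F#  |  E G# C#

A-C#-E: major triad on A = scale degree 6 → VI.
F#-A-C#-D#: root D# is the supertonic; half-diminished seventh chord there is iiø65.
G#-B#-D#-F#: dominant seventh chord on G# = scale degree 5 → V7.
E-G#-C#: minor triad on C# = scale degree 1 → i6.

VI - iiø65 - V7 - i6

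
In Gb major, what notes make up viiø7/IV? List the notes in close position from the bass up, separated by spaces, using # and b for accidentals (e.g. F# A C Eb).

viiø7/IV is a secondary leading-tone chord. The target IV is Cb in Gb major; the applied chord is rooted a semitone below, on Bb.
Building a half-diminished seventh chord on Bb gives Bb-Db-Fb-Ab.

Bb Db Fb Ab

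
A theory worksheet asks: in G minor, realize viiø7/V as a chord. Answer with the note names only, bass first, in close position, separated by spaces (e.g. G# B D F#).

C# E G B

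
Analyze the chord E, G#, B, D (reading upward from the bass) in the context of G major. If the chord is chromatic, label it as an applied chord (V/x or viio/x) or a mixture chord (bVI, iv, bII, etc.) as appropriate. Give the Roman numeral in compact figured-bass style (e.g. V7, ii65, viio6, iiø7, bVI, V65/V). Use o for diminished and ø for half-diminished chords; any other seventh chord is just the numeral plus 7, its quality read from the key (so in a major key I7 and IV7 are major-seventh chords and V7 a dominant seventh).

V7/ii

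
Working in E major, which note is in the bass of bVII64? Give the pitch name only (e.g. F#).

bVII in E major has root D; the chord is D-F#-A.
The figure 64 means second inversion — the fifth is in the bass.

A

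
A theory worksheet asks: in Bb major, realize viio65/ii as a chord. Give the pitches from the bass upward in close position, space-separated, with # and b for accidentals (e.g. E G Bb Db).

D F Ab B

The slash marks an applied leading-tone chord: viio of ii. In Bb major, ii is C, so the leading tone to it is B, a half step below.
Building a fully diminished seventh chord on B gives B-D-F-Ab.
With the 65 figure the chord is in first inversion; from the bass D upward in close position it reads D-F-Ab-B.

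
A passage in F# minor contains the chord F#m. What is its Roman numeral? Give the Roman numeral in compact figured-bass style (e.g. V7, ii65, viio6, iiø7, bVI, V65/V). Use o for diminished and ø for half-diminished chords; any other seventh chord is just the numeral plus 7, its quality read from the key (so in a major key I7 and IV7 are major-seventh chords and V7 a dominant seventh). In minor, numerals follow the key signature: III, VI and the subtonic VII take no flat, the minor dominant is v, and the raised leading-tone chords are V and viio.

i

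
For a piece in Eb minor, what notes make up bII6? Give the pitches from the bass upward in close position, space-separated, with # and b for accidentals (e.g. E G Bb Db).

Ab Cb Fb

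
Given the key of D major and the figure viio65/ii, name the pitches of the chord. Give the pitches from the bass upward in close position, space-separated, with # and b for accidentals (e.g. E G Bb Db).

The slash marks an applied leading-tone chord: viio of ii. In D major, ii is E, so the leading tone to it is D#, a half step below.
Building a fully diminished seventh chord on D# gives D#-F#-A-C.
With the 65 figure the chord is in first inversion; from the bass F# upward in close position it reads F#-A-C-D#.

F# A C D#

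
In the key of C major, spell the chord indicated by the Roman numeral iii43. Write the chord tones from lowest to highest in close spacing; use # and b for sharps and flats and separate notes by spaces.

B D E G

The numeral's case and figure indicate a minor seventh chord. In C major its root, the mediant, is E.
That chord is spelled E-G-B-D.
With the 43 figure the chord is in second inversion; from the bass B upward in close position it reads B-D-E-G.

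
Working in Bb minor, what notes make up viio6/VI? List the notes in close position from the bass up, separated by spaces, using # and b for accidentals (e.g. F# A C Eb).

Ab Cb F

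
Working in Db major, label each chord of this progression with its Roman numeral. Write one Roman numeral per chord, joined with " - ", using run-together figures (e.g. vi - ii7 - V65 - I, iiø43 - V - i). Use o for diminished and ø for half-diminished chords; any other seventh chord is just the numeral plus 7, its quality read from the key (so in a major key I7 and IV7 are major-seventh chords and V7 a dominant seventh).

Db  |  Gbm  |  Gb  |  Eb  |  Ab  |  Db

Db: root Db is the tonic; major triad there is I.
Gbm: Gb with this quality isn't in the key; it's iv, borrowed from the parallel minor.
Gb: major triad on Gb = scale degree 4 → IV.
Eb: a major triad on Eb, the applied dominant of V → V/V.
Ab: root Ab is the dominant; major triad there is V.
Db: major triad on Db = scale degree 1 → I.

I - iv - IV - V/V - V - I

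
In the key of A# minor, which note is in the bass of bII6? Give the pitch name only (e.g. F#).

bII in A# minor has root B; the chord is B-D#-F#.
The figure 6 means first inversion — the third is in the bass.

D#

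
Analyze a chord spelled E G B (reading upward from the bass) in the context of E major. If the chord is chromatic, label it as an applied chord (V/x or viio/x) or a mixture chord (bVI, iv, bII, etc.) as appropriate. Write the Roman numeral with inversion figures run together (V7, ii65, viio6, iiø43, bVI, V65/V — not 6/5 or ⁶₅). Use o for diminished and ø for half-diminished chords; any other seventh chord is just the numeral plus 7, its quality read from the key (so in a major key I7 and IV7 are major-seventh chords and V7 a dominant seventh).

The pitches E-G-B form a minor triad rooted on E.
E is the first degree of E major. This is the minor tonic, borrowed from the parallel minor.

i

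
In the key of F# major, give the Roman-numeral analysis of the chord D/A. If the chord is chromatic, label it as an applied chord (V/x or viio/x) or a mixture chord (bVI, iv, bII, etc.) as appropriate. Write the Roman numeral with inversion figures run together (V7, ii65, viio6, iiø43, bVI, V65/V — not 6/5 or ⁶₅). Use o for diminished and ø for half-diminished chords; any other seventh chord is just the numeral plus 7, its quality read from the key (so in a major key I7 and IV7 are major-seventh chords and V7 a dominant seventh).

bVI64

Stacked in thirds the chord is D-F#-A: a major triad on D.
D is the lowered sixth degree of F# major (diatonic 6 would be D#). This is a major triad on the lowered sixth degree, borrowed from the parallel minor.
With A in the bass the chord is in second inversion, so the figured bass is 64.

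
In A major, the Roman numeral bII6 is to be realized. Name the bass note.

bII in A major has root Bb; the chord is Bb-D-F.
The figure 6 means first inversion — the third is in the bass.

D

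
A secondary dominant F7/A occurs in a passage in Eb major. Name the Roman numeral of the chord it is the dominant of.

V

The chord is a dominant seventh chord on F.
A dominant resolves down a perfect fifth: F → Bb. In Eb major, Bb is scale degree 5, i.e. V.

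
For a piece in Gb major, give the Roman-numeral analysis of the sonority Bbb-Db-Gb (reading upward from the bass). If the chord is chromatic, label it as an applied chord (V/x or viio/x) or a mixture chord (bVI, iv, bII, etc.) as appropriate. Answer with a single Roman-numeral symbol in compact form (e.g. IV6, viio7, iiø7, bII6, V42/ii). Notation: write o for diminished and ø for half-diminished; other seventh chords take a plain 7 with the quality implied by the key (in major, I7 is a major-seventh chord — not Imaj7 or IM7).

i6

The pitches Gb-Bbb-Db form a minor triad rooted on Gb.
Gb is the first degree of Gb major. This is the minor tonic, borrowed from the parallel minor.
With Bbb in the bass the chord is in first inversion, so the figured bass is 6.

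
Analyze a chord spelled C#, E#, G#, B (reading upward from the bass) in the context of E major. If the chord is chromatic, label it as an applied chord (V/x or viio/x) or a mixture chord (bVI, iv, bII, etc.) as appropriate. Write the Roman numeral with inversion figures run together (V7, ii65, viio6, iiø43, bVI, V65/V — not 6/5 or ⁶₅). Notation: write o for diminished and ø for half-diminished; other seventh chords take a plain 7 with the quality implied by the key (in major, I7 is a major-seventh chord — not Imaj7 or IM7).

V7/ii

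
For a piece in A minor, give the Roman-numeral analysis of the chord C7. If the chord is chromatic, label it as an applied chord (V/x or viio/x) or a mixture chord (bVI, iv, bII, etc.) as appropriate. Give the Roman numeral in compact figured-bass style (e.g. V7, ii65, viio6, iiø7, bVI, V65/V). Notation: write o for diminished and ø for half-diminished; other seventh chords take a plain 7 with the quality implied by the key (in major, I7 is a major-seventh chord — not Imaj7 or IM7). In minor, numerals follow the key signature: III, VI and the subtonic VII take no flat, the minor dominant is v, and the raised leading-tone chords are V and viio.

V7/VI

The pitches C-E-G-Bb form a dominant seventh chord rooted on C.
C is not a diatonic chord root with this quality in A minor, but it lies a perfect fifth above F (VI), so the chord functions as an applied dominant of VI.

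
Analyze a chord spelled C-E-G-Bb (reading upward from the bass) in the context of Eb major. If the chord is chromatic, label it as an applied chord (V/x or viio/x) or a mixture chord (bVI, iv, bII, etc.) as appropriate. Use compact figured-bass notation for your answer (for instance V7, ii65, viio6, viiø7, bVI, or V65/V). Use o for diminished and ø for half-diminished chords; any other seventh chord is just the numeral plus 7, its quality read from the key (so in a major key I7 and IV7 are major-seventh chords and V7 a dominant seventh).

V7/ii

Stacked in thirds the chord is C-E-G-Bb: a dominant seventh chord on C.
C is not a diatonic chord root with this quality in Eb major, but it lies a perfect fifth above F (ii), so the chord functions as an applied dominant of ii.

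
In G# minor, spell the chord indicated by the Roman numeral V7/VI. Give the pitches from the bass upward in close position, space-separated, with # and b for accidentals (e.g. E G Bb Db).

V7/VI is a secondary dominant — the dominant seventh of VI. VI in G# minor is E, so the applied chord's root is B, a perfect fifth above.
Building a dominant seventh chord on B gives B-D#-F#-A.

B D# F# A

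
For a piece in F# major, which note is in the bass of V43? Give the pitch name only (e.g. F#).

V in F# major has root C#; the chord is C#-E#-G#-B.
The figure 43 means second inversion — the fifth is in the bass.

G#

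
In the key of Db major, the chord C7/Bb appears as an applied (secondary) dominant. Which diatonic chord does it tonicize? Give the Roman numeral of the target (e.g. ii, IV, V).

The chord is a dominant seventh chord on C.
A dominant resolves down a perfect fifth: C → F. In Db major, F is scale degree 3, i.e. iii.

iii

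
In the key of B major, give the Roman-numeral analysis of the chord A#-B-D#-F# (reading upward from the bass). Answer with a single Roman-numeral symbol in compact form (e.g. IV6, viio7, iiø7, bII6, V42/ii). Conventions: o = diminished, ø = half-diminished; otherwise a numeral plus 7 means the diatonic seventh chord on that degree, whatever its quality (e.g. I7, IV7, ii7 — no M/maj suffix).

I42

The pitches B-D#-F#-A# form a major seventh chord rooted on B.
In B major, B is the tonic; the diatonic major seventh chord there is I7.
With A# in the bass the chord is in third inversion, so the figured bass is 42.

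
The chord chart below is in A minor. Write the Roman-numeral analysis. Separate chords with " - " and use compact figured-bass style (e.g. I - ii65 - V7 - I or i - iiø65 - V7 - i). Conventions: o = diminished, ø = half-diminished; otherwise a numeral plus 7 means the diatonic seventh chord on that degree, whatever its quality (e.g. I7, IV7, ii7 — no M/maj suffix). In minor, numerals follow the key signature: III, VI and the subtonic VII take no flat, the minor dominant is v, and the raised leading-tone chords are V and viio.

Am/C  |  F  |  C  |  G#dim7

i6 - VI - III - viio7

Am/C: root A is the tonic; minor triad there is i6.
F: major triad on F = scale degree 6 → VI.
C: root C is the mediant; major triad there is III.
G#dim7 has root G#, degree 7 in A minor, so viio7.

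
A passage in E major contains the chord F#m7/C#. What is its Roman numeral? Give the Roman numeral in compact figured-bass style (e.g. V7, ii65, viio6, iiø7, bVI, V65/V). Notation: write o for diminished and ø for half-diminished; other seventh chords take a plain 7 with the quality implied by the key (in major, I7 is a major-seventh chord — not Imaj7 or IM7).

ii43

Stacked in thirds the chord is F#-A-C#-E: a minor seventh chord on F#.
F# is scale degree 2 in E major, and a minor seventh chord on that degree is written ii7.
With C# in the bass the chord is in second inversion, so the figured bass is 43.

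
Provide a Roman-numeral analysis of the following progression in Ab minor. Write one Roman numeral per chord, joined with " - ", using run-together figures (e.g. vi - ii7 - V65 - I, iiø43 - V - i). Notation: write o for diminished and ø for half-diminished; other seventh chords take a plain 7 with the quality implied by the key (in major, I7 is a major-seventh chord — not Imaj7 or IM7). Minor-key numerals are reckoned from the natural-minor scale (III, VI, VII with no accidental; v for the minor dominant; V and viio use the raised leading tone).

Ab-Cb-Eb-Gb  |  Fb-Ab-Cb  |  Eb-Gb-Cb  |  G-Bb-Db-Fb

i7 - VI - III6 - viio7

Ab-Cb-Eb-Gb has root Ab, degree 1 in Ab minor, so i7.
Fb-Ab-Cb has root Fb, degree 6 in Ab minor, so VI.
Eb-Gb-Cb: major triad on Cb = scale degree 3 → III6.
G-Bb-Db-Fb has root G, degree 7 in Ab minor, so viio7.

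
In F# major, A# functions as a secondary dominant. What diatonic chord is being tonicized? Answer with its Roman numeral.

The chord is a major triad on A#.
A dominant resolves down a perfect fifth: A# → D#. In F# major, D# is scale degree 6, i.e. vi.

vi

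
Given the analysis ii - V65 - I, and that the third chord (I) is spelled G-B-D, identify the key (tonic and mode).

The anchor chord is a major triad on G, labeled I.
If G is scale degree 1 and the mode makes that degree carry a major triad, the tonic is G and the mode is major.

G major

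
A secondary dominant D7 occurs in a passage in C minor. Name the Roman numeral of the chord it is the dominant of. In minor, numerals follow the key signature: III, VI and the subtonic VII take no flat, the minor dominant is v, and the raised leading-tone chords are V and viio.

V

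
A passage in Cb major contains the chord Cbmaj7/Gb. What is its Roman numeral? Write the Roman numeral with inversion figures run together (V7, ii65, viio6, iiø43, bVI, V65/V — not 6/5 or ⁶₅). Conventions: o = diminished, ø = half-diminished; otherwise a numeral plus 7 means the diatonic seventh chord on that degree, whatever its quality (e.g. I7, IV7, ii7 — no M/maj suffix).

I43

Stacked in thirds the chord is Cb-Eb-Gb-Bb: a major seventh chord on Cb.
In Cb major, Cb is the tonic; the diatonic major seventh chord there is I7.
With Gb in the bass the chord is in second inversion, so the figured bass is 43.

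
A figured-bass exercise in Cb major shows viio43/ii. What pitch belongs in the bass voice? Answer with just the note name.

The applied chord viio43/ii is rooted on C: C-Eb-Gb-Bbb.
The figure 43 means second inversion — the fifth is in the bass.

Gb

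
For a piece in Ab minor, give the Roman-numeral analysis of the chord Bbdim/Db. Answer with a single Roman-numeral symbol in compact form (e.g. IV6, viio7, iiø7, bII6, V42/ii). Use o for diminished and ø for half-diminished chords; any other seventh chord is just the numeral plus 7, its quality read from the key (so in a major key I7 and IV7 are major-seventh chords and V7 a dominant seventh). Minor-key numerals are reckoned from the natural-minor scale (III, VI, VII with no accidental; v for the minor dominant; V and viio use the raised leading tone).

The pitches Bb-Db-Fb form a diminished triad rooted on Bb.
Bb is scale degree 2 in Ab minor, and a diminished triad on that degree is written iio.
With Db in the bass the chord is in first inversion, so the figured bass is 6.

iio6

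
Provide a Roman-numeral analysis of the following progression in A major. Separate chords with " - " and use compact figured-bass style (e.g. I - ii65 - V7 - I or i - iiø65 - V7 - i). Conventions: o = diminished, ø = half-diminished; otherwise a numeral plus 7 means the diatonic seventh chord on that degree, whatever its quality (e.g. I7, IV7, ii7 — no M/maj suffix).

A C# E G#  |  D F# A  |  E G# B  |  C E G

I7 - IV - V - bIII

A-C#-E-G#: major seventh chord on A = scale degree 1 → I7.
D-F#-A: major triad on D = scale degree 4 → IV.
E-G#-B: major triad on E = scale degree 5 → V.
C-E-G: C with this quality isn't in the key; it's bIII, borrowed from the parallel minor.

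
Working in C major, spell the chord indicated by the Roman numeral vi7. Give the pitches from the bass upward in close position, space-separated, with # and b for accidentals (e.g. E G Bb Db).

The numeral's case and figure indicate a minor seventh chord. In C major its root, the submediant, is A.
That chord is spelled A-C-E-G.

A C E G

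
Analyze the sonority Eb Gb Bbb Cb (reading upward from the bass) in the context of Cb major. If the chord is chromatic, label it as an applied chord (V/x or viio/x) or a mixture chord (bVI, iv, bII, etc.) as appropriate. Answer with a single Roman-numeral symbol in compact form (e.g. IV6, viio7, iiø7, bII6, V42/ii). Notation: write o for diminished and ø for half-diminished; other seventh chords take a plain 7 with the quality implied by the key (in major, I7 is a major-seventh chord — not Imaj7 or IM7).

V65/IV

Stacked in thirds the chord is Cb-Eb-Gb-Bbb: a dominant seventh chord on Cb.
Cb is not a diatonic chord root with this quality in Cb major, but it lies a perfect fifth above Fb (IV), so the chord functions as an applied dominant of IV.
With Eb in the bass the chord is in first inversion, so the figured bass is 65.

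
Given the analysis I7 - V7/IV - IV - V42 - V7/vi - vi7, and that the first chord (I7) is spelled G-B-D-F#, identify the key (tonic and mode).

I7 is given as G-B-D-F# — a major seventh chord with root G.
If G is scale degree 1 and the mode makes that degree carry a major seventh chord, the tonic is G and the mode is major.

G major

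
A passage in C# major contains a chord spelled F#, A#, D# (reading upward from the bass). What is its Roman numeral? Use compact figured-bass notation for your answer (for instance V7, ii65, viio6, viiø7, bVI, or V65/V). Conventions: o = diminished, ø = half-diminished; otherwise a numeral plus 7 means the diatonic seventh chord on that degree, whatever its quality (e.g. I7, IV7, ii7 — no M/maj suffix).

The pitches D#-F#-A# form a minor triad rooted on D#.
In C# major, D# is the supertonic; the diatonic minor triad there is ii.
With F# in the bass the chord is in first inversion, so the figured bass is 6.

ii6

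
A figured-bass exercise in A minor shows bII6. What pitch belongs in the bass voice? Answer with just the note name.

D

bII in A minor has root Bb; the chord is Bb-D-F.
The figure 6 means first inversion — the third is in the bass.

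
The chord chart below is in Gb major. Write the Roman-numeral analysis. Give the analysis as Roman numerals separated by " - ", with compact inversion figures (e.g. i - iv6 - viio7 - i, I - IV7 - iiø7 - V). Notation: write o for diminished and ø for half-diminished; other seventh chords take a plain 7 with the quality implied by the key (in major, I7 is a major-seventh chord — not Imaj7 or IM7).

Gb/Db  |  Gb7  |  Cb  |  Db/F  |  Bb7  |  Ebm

Gb/Db: major triad on Gb = scale degree 1 → I64.
Gb7: a dominant seventh chord on Gb, the applied dominant of IV → V7/IV.
Cb has root Cb, degree 4 in Gb major, so IV.
Db/F: root Db is the dominant; major triad there is V6.
Bb7: chromatic; Bb is V of vi, so V7/vi.
Ebm: minor triad on Eb = scale degree 6 → vi.

I64 - V7/IV - IV - V6 - V7/vi - vi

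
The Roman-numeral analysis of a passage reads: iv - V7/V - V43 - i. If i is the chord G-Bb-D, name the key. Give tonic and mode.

The anchor chord is a minor triad on G, labeled i.
If G is scale degree 1 and the mode makes that degree carry a minor triad, the tonic is G and the mode is minor.

G minor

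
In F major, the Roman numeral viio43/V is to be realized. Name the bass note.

The applied chord viio43/V is rooted on B: B-D-F-Ab.
The figure 43 means second inversion — the fifth is in the bass.

F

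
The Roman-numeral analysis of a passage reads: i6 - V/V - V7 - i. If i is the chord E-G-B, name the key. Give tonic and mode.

E minor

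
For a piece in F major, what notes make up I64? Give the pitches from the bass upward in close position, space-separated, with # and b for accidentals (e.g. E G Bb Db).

In F major, scale degree 1 is F, and the diatonic chord built there is a major triad.
That chord is spelled F-A-C.
With the 64 figure the chord is in second inversion; from the bass C upward in close position it reads C-F-A.

C F A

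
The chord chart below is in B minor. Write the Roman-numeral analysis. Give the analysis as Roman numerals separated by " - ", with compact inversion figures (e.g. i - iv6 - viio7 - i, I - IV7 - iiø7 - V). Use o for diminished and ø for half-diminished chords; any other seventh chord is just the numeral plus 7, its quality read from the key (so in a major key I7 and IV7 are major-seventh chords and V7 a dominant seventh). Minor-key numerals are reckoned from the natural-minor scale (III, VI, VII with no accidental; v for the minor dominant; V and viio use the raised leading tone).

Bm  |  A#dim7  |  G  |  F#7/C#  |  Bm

Bm: root B is the tonic; minor triad there is i.
A#dim7 has root A#, degree 7 in B minor, so viio7.
G: root G is the submediant; major triad there is VI.
F#7/C#: root F# is the dominant; dominant seventh chord there is V43.
Bm has root B, degree 1 in B minor, so i.

i - viio7 - VI - V43 - i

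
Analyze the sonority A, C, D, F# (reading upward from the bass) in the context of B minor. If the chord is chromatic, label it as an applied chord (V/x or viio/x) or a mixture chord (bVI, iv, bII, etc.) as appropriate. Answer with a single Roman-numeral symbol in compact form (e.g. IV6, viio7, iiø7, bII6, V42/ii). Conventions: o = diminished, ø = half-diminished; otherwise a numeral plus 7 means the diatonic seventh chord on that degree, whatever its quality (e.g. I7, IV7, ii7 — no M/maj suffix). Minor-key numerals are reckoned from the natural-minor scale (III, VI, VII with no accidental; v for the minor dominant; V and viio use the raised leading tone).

The pitches D-F#-A-C form a dominant seventh chord rooted on D.
D is not a diatonic chord root with this quality in B minor, but it lies a perfect fifth above G (VI), so the chord functions as an applied dominant of VI.
With A in the bass the chord is in second inversion, so the figured bass is 43.

V43/VI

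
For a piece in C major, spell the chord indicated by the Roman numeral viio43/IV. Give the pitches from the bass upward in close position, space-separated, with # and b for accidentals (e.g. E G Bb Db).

The slash marks an applied leading-tone chord: viio of IV. In C major, IV is F, so the leading tone to it is E, a half step below.
Building a fully diminished seventh chord on E gives E-G-Bb-Db.
The figured bass 43 indicates second inversion, placing the fifth (Bb) in the bass: Bb-Db-E-G.

Bb Db E G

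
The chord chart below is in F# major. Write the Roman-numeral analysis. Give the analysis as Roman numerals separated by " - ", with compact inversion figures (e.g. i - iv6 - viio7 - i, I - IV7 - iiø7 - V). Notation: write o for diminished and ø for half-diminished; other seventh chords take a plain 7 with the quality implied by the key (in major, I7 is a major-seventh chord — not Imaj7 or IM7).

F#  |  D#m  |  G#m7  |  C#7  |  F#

F#: root F# is the tonic; major triad there is I.
D#m: minor triad on D# = scale degree 6 → vi.
G#m7 has root G#, degree 2 in F# major, so ii7.
C#7: root C# is the dominant; dominant seventh chord there is V7.
F# has root F#, degree 1 in F# major, so I.

I - vi - ii7 - V7 - I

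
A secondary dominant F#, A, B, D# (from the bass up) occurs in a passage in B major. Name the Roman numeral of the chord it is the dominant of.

IV

The chord is a dominant seventh chord on B.
A dominant resolves down a perfect fifth: B → E. In B major, E is scale degree 4, i.e. IV.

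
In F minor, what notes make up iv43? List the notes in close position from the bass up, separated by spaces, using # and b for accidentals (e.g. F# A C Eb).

In F minor, the fourth degree is Bb, and the diatonic chord built there is a minor seventh chord.
Stacking thirds from Bb gives Bb-Db-F-Ab.
With the 43 figure the chord is in second inversion; from the bass F upward in close position it reads F-Ab-Bb-Db.

F Ab Bb Db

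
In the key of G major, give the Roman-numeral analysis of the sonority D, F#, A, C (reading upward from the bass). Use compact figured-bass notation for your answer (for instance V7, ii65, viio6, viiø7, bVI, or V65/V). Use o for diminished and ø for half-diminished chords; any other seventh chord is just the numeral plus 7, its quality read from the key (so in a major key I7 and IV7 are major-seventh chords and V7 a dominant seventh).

V7

The pitches D-F#-A-C form a dominant seventh chord rooted on D.
D is scale degree 5 in G major, and a dominant seventh chord on that degree is written V7.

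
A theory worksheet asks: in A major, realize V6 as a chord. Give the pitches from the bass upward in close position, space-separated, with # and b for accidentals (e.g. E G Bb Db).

G# B E

In A major, the dominant is E, and the diatonic chord built there is a major triad.
Stacking thirds from E gives E-G#-B.
With the 6 figure the chord is in first inversion; from the bass G# upward in close position it reads G#-B-E.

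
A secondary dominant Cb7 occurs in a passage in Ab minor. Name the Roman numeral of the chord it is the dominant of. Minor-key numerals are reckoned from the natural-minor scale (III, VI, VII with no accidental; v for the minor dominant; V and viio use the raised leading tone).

VI

The chord is a dominant seventh chord on Cb.
A dominant resolves down a perfect fifth: Cb → Fb. In Ab minor, Fb is scale degree 6, i.e. VI.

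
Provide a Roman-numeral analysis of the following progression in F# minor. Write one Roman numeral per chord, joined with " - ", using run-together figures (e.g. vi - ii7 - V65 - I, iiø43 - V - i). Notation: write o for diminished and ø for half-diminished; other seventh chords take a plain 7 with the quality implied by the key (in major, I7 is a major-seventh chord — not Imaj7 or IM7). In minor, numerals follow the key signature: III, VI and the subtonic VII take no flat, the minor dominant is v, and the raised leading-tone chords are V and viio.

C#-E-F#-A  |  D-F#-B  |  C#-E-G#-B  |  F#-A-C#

C#-E-F#-A has root F#, degree 1 in F# minor, so i43.
D-F#-B: minor triad on B = scale degree 4 → iv6.
C#-E-G#-B: minor seventh chord on C# = scale degree 5 → v7.
F#-A-C# has root F#, degree 1 in F# minor, so i.

i43 - iv6 - v7 - i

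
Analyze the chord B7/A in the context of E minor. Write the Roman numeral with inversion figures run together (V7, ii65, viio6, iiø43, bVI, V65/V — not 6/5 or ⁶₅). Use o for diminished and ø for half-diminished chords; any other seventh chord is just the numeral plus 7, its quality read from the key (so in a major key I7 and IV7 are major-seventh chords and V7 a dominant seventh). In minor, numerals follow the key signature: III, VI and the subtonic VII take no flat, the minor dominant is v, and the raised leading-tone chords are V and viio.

V42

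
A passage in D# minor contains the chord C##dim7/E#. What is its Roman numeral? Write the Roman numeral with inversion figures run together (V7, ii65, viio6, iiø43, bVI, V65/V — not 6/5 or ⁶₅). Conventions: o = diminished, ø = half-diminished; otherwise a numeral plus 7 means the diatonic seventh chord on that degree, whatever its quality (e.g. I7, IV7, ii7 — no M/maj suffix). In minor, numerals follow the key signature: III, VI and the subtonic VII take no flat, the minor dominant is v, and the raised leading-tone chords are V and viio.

viio65

The pitches C##-E#-G#-B form a fully diminished seventh chord rooted on C##.
In D# minor, C## is the leading tone; the diatonic fully diminished seventh chord there is viio7.
With E# in the bass the chord is in first inversion, so the figured bass is 65.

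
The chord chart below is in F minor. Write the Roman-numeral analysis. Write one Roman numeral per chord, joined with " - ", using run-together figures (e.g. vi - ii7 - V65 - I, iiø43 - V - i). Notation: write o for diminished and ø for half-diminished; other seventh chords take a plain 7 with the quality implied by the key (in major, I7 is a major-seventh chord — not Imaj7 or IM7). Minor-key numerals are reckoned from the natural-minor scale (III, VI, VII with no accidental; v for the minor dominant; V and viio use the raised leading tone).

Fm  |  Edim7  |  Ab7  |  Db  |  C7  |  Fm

i - viio7 - V7/VI - VI - V7 - i

Fm: minor triad on F = scale degree 1 → i.
Edim7: root E is the leading tone; fully diminished seventh chord there is viio7.
Ab7 is the secondary dominant of VI (dominant seventh chord on Ab): V7/VI.
Db: root Db is the submediant; major triad there is VI.
C7 has root C, degree 5 in F minor, so V7.
Fm: root F is the tonic; minor triad there is i.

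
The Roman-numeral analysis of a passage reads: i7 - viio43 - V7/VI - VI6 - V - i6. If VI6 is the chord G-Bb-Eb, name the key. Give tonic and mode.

The anchor chord is a major triad on Eb, labeled VI6.
VI6 on Eb implies Eb is the submediant; that puts the tonic at G, and the uppercase numeral fits minor mode.

G minor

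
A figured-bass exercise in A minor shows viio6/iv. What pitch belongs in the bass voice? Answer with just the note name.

E

The applied chord viio6/iv is rooted on C#: C#-E-G.
The figure 6 means first inversion — the third is in the bass.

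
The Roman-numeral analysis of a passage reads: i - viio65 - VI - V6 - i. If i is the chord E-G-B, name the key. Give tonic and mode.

E minor

i is given as E-G-B — a minor triad with root E.
If E is scale degree 1 and the mode makes that degree carry a minor triad, the tonic is E and the mode is minor.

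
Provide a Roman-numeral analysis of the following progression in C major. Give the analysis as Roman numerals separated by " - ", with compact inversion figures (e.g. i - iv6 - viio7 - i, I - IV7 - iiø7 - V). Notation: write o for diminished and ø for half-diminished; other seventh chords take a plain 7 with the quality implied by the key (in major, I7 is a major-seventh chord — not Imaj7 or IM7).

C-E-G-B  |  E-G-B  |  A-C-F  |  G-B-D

I7 - iii - IV6 - V

C-E-G-B: root C is the tonic; major seventh chord there is I7.
E-G-B has root E, degree 3 in C major, so iii.
A-C-F: major triad on F = scale degree 4 → IV6.
G-B-D: major triad on G = scale degree 5 → V.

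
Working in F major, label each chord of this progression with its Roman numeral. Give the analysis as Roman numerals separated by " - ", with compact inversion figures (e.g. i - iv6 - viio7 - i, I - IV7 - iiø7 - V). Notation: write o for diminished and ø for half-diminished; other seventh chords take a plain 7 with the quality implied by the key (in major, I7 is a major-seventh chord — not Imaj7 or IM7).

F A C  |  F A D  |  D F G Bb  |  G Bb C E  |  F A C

F-A-C: major triad on F = scale degree 1 → I.
F-A-D: minor triad on D = scale degree 6 → vi6.
D-F-G-Bb: minor seventh chord on G = scale degree 2 → ii43.
G-Bb-C-E: root C is the dominant; dominant seventh chord there is V43.
F-A-C has root F, degree 1 in F major, so I.

I - vi6 - ii43 - V43 - I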